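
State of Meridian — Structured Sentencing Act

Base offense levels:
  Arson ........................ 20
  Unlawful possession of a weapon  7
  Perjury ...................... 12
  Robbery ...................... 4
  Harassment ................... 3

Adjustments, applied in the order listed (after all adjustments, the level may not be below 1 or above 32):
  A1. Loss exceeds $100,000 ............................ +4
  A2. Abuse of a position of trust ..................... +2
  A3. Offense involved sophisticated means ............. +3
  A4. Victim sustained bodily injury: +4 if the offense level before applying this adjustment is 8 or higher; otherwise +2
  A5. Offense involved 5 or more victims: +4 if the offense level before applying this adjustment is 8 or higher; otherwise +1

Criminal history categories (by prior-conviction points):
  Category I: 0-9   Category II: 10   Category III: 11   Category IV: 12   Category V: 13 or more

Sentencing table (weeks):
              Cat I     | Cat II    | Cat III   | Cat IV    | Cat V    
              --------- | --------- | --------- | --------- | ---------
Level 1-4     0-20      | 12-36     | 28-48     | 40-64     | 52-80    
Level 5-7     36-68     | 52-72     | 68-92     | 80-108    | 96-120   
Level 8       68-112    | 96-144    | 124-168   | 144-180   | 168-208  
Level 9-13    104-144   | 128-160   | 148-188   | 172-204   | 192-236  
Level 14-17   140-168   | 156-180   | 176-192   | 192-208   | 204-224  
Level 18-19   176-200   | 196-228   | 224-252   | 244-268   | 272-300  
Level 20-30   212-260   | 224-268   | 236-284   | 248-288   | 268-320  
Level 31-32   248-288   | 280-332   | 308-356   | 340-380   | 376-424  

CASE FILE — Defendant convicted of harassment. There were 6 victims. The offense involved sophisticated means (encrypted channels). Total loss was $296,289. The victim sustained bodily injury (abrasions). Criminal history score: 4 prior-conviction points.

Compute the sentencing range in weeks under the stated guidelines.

Base offense level for harassment: 3.
A1 applies: 3 + 4 = 7.
A2 does not apply.
A3 applies: 7 + 3 = 10.
A4 applies (level before this adjustment is 10 ≥ 8, so +4): 10 + 4 = 14.
A5 applies (level before this adjustment is 14 ≥ 8, so +4): 14 + 4 = 18.
Final offense level: 18.
Criminal history: 4 prior points → Category I (0-9).
Level 18 falls in the 18-19 band.
Grid: Level 18-19 × Category I = 176-200 weeks.

176-200 weeks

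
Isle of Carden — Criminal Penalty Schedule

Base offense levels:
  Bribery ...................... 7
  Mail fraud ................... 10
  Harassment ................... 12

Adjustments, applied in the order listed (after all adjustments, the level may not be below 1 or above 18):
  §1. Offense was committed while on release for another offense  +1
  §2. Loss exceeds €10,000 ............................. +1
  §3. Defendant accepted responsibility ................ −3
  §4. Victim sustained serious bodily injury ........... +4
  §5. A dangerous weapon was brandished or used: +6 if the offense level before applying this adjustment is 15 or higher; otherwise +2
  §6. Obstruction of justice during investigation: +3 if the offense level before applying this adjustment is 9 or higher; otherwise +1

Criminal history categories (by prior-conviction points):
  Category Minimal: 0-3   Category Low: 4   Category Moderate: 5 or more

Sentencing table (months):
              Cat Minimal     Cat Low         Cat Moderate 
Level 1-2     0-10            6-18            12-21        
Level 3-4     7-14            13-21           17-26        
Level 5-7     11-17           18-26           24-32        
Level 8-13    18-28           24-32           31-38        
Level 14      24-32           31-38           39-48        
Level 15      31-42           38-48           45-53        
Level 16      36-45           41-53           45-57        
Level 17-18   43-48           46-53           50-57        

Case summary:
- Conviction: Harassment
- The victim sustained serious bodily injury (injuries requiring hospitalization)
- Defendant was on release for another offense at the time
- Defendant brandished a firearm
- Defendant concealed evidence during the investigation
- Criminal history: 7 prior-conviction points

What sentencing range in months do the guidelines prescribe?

Base offense level for harassment: 12.
§1 applies: 12 + 1 = 13.
§4 applies: 13 + 4 = 17.
§5 applies (level before this adjustment is 17 ≥ 15, so +6): 17 + 6 = 23.
§6 applies (level before this adjustment is 23 ≥ 9, so +3): 23 + 3 = 26.
Level 26 exceeds the maximum of 18; capped at 18.
Final offense level: 18.
Criminal history: 7 prior points → Category Moderate (5+).
Level 18 falls in the 17-18 band.
Grid: Level 17-18 × Category Moderate = 50-57 months.

50-57 months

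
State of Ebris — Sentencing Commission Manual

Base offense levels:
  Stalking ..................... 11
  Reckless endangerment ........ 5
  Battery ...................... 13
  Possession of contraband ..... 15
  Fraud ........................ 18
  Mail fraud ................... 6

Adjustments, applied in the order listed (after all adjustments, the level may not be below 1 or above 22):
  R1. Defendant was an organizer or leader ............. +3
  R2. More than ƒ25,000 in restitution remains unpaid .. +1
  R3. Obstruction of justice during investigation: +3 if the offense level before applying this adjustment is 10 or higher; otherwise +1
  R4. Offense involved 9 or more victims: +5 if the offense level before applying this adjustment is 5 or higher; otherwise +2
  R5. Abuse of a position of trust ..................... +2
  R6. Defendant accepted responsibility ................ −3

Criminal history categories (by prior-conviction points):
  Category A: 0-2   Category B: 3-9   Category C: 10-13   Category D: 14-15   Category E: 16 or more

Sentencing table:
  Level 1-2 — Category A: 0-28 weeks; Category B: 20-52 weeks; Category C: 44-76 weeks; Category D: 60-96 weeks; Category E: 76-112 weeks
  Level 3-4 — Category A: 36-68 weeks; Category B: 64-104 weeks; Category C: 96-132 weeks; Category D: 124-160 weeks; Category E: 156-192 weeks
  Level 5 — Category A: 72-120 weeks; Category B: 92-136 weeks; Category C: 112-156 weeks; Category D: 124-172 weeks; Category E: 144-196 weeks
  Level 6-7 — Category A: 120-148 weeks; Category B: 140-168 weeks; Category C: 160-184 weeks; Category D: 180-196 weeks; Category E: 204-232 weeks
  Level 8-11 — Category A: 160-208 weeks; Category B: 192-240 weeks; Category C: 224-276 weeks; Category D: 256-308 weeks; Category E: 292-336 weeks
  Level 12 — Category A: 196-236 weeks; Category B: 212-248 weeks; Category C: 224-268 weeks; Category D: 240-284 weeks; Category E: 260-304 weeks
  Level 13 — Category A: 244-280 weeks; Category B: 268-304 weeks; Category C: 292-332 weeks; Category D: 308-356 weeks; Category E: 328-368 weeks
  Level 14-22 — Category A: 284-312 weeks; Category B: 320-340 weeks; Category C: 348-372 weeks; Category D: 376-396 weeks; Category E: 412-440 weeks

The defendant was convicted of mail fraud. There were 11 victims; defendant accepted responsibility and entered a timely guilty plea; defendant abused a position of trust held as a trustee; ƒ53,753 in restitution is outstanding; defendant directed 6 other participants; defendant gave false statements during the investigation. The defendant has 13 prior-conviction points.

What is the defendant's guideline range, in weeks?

348-372 weeks

Base offense level for mail fraud: 6.
R1 applies: 6 + 3 = 9.
R2 applies: 9 + 1 = 10.
R3 applies (level before this adjustment is 10 ≥ 10, so +3): 10 + 3 = 13.
R4 applies (level before this adjustment is 13 ≥ 5, so +5): 13 + 5 = 18.
R5 applies: 18 + 2 = 20.
R6 applies: 20 − 3 = 17.
Final offense level: 17.
Criminal history: 13 prior points → Category C (10-13).
Level 17 falls in the 14-22 band.
Grid: Level 14-22 × Category C = 348-372 weeks.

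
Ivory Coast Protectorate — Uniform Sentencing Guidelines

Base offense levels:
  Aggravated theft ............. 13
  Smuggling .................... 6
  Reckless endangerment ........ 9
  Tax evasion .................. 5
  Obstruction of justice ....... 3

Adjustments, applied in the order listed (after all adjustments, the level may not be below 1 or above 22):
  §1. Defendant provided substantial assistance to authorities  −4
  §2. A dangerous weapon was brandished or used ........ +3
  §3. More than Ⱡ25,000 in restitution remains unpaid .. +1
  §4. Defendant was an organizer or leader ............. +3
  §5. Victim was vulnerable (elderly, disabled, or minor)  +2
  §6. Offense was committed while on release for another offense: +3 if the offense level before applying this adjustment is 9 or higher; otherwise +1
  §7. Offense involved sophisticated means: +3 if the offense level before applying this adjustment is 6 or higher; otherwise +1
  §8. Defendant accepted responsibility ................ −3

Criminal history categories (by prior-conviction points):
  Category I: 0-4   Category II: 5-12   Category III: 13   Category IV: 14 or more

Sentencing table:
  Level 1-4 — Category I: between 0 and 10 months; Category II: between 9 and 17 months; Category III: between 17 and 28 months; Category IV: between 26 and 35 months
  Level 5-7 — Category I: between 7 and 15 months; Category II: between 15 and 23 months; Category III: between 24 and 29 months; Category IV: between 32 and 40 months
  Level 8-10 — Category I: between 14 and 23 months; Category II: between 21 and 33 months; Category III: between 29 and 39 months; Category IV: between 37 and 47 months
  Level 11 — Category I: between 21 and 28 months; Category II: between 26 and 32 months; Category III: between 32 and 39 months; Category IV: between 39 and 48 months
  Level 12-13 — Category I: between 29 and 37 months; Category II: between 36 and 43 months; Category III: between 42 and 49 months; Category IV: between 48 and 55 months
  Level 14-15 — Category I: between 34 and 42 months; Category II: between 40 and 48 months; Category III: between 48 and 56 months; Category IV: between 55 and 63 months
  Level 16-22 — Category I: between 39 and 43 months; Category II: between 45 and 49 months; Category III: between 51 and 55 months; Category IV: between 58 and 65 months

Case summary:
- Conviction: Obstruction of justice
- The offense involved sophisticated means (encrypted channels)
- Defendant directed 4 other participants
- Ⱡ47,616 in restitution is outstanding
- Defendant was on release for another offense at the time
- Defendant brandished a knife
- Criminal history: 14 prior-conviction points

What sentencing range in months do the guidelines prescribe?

Base offense level for obstruction of justice: 3.
§1 does not apply.
§2 applies: 3 + 3 = 6.
§3 applies: 6 + 1 = 7.
§4 applies: 7 + 3 = 10.
§5 does not apply.
§6 applies (level before this adjustment is 10 ≥ 9, so +3): 10 + 3 = 13.
§7 applies (level before this adjustment is 13 ≥ 6, so +3): 13 + 3 = 16.
Final offense level: 16.
Criminal history: 14 prior points → Category IV (14+).
Level 16 falls in the 16-22 band.
Grid: Level 16-22 × Category IV = 58-65 months.

58-65 months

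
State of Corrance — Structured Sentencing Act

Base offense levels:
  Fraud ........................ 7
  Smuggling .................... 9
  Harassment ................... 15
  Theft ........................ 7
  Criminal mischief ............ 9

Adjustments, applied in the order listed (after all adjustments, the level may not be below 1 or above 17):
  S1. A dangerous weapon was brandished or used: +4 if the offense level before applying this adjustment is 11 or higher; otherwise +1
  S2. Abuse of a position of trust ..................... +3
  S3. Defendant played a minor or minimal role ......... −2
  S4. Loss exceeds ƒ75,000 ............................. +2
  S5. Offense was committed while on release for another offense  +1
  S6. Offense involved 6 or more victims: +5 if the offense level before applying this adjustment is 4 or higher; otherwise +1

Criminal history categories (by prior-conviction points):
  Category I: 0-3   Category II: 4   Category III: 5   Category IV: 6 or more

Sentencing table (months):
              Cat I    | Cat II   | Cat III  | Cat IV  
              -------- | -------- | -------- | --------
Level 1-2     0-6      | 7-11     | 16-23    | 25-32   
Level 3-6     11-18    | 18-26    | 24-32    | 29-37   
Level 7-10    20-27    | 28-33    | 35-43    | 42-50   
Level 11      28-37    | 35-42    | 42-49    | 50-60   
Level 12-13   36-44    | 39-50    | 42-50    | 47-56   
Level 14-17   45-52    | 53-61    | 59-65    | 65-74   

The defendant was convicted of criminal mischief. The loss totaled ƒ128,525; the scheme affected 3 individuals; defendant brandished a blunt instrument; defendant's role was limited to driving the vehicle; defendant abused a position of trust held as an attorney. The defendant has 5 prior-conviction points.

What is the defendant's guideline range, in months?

42-50 months

Base offense level for criminal mischief: 9.
S1 applies (level before this adjustment is 9 < 11, so +1): 9 + 1 = 10.
S2 applies: 10 + 3 = 13.
S3 applies: 13 − 2 = 11.
S4 applies: 11 + 2 = 13.
S5 does not apply.
S6 does not apply.
Final offense level: 13.
Criminal history: 5 prior points → Category III (5).
Level 13 falls in the 12-13 band.
Grid: Level 12-13 × Category III = 42-50 months.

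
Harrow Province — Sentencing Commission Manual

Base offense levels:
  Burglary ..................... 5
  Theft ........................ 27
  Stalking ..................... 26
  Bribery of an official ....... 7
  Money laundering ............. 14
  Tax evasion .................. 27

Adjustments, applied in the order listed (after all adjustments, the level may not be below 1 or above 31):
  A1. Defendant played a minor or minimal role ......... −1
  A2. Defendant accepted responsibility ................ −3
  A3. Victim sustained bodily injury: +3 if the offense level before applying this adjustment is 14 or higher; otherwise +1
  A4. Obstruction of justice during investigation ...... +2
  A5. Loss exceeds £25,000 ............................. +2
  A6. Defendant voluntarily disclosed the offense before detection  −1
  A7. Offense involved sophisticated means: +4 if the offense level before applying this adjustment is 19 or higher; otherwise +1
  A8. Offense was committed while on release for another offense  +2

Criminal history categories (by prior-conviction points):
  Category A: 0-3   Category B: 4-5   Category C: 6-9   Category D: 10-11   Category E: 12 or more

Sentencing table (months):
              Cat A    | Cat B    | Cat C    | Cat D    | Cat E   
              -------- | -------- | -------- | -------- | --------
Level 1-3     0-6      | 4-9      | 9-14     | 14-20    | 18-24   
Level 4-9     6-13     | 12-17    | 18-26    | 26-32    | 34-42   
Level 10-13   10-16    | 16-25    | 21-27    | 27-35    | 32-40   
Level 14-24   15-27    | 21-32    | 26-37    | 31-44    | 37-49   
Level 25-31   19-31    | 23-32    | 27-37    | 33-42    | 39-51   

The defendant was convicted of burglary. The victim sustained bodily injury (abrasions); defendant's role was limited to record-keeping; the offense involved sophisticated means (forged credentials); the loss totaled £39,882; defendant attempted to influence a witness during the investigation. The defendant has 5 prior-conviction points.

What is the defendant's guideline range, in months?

Base offense level for burglary: 5.
A1 applies: 5 − 1 = 4.
A3 applies (level before this adjustment is 4 < 14, so +1): 4 + 1 = 5.
A4 applies: 5 + 2 = 7.
A5 applies: 7 + 2 = 9.
A6 does not apply.
A7 applies (level before this adjustment is 9 < 19, so +1): 9 + 1 = 10.
A8 does not apply.
Final offense level: 10.
Criminal history: 5 prior points → Category B (4-5).
Level 10 falls in the 10-13 band.
Grid: Level 10-13 × Category B = 16-25 months.

16-25 months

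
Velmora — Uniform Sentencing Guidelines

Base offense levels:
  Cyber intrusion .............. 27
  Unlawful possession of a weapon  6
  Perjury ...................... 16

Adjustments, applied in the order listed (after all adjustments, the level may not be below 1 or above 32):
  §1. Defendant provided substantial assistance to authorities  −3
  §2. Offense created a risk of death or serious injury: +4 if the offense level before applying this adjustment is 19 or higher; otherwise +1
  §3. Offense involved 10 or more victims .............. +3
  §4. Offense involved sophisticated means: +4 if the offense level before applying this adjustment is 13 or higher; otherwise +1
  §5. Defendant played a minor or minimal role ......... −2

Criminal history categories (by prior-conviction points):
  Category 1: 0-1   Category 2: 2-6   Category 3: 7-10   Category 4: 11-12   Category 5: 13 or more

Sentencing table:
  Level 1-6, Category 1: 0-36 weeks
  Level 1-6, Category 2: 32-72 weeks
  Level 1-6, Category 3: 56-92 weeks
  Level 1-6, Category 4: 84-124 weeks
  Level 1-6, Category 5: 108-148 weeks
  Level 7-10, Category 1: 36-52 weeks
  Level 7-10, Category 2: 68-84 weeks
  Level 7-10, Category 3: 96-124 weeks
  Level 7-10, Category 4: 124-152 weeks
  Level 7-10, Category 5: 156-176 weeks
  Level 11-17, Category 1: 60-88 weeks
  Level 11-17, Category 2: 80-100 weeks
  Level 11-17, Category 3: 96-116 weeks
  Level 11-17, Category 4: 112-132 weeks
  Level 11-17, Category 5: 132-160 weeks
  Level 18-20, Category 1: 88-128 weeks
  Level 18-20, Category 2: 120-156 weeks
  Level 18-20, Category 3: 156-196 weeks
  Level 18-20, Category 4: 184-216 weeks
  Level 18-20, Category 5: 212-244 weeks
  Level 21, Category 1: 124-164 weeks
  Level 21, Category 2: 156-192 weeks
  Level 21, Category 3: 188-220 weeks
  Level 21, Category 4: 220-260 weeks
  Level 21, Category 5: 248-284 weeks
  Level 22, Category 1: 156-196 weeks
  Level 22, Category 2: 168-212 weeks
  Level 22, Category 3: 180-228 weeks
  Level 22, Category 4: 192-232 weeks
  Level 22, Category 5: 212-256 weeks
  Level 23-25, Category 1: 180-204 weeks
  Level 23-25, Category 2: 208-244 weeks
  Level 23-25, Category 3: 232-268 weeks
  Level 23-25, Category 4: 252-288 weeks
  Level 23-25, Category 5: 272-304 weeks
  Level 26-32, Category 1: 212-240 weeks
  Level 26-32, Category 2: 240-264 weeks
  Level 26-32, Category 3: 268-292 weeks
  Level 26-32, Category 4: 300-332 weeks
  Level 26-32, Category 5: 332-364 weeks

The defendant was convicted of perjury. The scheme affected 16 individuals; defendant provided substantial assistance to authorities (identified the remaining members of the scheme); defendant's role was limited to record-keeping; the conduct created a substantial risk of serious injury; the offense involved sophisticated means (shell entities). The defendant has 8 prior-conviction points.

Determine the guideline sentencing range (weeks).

Base offense level for perjury: 16.
§1 applies: 16 − 3 = 13.
§2 applies (level before this adjustment is 13 < 19, so +1): 13 + 1 = 14.
§3 applies: 14 + 3 = 17.
§4 applies (level before this adjustment is 17 ≥ 13, so +4): 17 + 4 = 21.
§5 applies: 21 − 2 = 19.
Final offense level: 19.
Criminal history: 8 prior points → Category 3 (7-10).
Level 19 falls in the 18-20 band.
Grid: Level 18-20 × Category 3 = 156-196 weeks.

156-196 weeks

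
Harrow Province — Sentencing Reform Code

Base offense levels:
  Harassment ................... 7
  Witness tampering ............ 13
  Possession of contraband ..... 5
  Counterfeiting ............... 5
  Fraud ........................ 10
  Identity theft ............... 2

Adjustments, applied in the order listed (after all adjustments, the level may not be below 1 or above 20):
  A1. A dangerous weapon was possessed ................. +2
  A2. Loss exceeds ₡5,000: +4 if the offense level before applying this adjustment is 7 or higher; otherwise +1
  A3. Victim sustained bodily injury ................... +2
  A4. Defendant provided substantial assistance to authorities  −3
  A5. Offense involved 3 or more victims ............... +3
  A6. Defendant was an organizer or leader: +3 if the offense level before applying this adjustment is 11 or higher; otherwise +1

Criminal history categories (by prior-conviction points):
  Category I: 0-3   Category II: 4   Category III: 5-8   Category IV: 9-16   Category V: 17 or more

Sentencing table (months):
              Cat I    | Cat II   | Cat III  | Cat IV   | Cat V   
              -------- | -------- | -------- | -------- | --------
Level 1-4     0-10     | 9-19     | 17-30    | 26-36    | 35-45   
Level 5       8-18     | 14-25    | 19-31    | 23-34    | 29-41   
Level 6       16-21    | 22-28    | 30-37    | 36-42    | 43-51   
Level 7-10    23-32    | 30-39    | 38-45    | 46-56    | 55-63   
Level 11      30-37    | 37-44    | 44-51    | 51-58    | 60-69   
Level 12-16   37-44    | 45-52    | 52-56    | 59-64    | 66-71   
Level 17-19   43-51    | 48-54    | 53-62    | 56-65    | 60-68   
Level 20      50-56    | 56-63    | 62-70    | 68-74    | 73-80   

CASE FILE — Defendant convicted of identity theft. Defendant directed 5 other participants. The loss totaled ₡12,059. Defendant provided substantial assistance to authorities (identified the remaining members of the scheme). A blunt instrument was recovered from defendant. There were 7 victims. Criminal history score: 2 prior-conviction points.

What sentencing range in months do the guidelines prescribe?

Base offense level for identity theft: 2.
A1 applies: 2 + 2 = 4.
A2 applies (level before this adjustment is 4 < 7, so +1): 4 + 1 = 5.
A3 does not apply.
A4 applies: 5 − 3 = 2.
A5 applies: 2 + 3 = 5.
A6 applies (level before this adjustment is 5 < 11, so +1): 5 + 1 = 6.
Final offense level: 6.
Criminal history: 2 prior points → Category I (0-3).
Level 6 falls in the 6 band.
Grid: Level 6 × Category I = 16-21 months.

16-21 months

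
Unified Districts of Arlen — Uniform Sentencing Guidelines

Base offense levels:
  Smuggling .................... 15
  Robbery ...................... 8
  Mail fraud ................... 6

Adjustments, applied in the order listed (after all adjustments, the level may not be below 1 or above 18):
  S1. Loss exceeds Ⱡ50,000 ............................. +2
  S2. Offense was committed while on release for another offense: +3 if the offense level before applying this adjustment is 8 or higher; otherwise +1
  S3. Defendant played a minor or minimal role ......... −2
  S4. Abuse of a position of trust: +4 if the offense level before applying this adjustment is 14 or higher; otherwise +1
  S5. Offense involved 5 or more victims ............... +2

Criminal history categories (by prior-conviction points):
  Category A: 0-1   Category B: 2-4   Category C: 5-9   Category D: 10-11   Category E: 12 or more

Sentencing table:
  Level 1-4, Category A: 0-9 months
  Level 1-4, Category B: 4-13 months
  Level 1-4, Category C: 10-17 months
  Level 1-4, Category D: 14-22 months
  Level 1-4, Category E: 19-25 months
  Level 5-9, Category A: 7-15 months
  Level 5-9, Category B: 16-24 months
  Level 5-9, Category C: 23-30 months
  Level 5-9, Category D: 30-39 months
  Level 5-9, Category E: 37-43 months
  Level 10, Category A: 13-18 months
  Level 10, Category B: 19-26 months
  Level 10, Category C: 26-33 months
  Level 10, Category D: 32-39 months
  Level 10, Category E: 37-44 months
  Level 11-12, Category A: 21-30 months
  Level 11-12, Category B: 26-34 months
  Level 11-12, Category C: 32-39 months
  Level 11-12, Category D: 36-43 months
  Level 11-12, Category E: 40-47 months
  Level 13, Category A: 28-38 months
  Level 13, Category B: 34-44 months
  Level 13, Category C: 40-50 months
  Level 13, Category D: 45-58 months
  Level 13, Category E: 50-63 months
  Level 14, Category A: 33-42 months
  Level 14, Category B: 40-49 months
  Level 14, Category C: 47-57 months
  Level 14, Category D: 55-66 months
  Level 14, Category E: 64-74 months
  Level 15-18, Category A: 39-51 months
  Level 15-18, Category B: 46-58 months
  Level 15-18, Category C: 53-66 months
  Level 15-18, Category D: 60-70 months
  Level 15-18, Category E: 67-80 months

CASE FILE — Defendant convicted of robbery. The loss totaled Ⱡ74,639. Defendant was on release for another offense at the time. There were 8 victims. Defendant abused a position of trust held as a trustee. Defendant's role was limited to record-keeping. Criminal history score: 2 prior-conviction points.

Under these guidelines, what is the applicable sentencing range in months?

Base offense level for robbery: 8.
S1 applies: 8 + 2 = 10.
S2 applies (level before this adjustment is 10 ≥ 8, so +3): 10 + 3 = 13.
S3 applies: 13 − 2 = 11.
S4 applies (level before this adjustment is 11 < 14, so +1): 11 + 1 = 12.
S5 applies: 12 + 2 = 14.
Final offense level: 14.
Criminal history: 2 prior points → Category B (2-4).
Level 14 falls in the 14 band.
Grid: Level 14 × Category B = 40-49 months.

40-49 months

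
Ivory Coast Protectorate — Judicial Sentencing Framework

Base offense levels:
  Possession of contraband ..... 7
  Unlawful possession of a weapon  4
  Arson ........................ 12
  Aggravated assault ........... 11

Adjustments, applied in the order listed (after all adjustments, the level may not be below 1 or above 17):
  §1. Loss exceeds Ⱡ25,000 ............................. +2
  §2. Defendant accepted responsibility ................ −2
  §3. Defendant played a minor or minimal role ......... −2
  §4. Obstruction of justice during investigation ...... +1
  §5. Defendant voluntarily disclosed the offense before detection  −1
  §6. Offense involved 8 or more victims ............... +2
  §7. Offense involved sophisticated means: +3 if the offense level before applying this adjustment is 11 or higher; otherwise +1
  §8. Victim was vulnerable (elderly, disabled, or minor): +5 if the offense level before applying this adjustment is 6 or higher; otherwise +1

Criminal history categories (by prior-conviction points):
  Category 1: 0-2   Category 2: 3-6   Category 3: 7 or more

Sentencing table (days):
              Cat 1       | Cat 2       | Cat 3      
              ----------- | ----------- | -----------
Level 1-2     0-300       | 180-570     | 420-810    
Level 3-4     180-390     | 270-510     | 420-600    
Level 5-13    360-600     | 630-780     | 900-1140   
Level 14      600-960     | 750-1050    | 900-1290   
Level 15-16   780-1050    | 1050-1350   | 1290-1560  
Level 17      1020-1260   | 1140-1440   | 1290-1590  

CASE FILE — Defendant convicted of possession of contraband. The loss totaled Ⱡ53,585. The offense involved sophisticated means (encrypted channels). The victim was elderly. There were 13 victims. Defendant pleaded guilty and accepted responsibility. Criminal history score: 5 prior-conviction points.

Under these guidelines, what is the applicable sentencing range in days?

Base offense level for possession of contraband: 7.
§1 applies: 7 + 2 = 9.
§2 applies: 9 − 2 = 7.
§5 does not apply.
§6 applies: 7 + 2 = 9.
§7 applies (level before this adjustment is 9 < 11, so +1): 9 + 1 = 10.
§8 applies (level before this adjustment is 10 ≥ 6, so +5): 10 + 5 = 15.
Final offense level: 15.
Criminal history: 5 prior points → Category 2 (3-6).
Level 15 falls in the 15-16 band.
Grid: Level 15-16 × Category 2 = 1050-1350 days.

1050-1350 days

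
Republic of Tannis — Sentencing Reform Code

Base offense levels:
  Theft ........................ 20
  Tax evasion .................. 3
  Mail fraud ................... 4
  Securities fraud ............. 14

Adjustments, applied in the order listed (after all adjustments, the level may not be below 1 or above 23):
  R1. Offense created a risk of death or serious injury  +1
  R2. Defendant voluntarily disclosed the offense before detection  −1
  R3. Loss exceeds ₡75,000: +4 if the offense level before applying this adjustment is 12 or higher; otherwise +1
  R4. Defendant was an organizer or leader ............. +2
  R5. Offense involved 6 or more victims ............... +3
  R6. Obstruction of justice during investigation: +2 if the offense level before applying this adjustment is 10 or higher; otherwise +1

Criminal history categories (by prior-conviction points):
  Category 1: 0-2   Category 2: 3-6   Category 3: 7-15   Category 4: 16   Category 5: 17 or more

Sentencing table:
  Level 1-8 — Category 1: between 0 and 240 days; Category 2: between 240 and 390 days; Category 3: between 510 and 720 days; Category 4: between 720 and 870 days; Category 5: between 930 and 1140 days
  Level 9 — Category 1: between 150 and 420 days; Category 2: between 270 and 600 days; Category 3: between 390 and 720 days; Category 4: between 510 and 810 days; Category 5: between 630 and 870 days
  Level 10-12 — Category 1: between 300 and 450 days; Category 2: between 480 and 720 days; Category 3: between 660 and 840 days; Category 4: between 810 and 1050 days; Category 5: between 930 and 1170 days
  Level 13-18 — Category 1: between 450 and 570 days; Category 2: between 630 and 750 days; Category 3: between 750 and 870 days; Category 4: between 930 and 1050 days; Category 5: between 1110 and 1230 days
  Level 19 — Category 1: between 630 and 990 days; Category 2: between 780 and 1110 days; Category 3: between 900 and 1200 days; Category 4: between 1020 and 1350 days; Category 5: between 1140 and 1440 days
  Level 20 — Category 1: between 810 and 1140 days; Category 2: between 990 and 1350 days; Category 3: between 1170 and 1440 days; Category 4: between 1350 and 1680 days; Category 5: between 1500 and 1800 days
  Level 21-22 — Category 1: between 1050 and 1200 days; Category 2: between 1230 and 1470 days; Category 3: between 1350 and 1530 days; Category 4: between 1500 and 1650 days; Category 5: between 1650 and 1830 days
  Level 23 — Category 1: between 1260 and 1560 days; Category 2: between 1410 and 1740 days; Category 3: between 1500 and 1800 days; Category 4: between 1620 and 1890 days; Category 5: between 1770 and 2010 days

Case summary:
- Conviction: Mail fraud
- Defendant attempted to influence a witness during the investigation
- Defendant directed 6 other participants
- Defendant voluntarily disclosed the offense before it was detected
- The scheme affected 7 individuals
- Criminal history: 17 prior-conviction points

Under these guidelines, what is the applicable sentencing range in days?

630-870 days

Base offense level for mail fraud: 4.
R1 does not apply.
R2 applies: 4 − 1 = 3.
R3 does not apply.
R4 applies: 3 + 2 = 5.
R5 applies: 5 + 3 = 8.
R6 applies (level before this adjustment is 8 < 10, so +1): 8 + 1 = 9.
Final offense level: 9.
Criminal history: 17 prior points → Category 5 (17+).
Level 9 falls in the 9 band.
Grid: Level 9 × Category 5 = 630-870 days.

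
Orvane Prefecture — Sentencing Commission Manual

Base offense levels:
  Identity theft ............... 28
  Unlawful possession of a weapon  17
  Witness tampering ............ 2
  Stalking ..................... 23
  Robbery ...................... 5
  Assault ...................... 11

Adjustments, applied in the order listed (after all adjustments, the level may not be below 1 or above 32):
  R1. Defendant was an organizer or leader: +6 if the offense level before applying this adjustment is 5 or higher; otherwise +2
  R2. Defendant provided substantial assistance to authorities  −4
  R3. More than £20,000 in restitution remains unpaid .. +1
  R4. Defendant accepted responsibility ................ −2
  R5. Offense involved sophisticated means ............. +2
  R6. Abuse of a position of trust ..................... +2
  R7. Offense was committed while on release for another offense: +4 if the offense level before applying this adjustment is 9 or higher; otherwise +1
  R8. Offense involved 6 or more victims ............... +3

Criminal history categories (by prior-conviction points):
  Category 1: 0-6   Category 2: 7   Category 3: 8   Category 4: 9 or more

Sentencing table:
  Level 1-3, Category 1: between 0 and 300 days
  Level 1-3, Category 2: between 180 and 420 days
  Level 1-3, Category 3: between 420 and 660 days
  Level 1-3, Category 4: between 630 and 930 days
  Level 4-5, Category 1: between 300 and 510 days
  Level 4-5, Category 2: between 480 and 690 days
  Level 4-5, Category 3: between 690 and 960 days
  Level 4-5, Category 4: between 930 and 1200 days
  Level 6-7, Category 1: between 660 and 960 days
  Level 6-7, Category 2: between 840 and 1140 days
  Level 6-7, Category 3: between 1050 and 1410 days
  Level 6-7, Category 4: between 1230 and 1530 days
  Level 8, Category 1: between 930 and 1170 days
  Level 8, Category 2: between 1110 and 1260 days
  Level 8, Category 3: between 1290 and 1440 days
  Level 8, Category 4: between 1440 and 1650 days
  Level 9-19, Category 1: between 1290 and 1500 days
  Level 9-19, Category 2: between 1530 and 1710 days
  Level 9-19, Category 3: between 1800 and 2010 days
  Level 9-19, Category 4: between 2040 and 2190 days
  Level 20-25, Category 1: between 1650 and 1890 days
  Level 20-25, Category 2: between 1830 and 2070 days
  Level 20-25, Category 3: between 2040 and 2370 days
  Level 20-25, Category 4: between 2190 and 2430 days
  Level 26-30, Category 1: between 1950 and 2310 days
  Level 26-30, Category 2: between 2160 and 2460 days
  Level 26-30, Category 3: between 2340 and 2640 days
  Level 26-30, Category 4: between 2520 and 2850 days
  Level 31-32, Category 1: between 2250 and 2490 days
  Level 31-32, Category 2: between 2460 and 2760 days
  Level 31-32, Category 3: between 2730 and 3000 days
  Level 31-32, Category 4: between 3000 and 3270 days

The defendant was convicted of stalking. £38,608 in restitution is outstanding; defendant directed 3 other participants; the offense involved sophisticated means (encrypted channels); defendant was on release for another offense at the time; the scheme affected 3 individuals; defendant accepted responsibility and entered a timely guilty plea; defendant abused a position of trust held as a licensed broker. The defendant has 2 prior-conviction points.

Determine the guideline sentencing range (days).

Base offense level for stalking: 23.
R1 applies (level before this adjustment is 23 ≥ 5, so +6): 23 + 6 = 29.
R2 does not apply.
R3 applies: 29 + 1 = 30.
R4 applies: 30 − 2 = 28.
R5 applies: 28 + 2 = 30.
R6 applies: 30 + 2 = 32.
R7 applies (level before this adjustment is 32 ≥ 9, so +4): 32 + 4 = 36.
Level 36 exceeds the maximum of 32; capped at 32.
Final offense level: 32.
Criminal history: 2 prior points → Category 1 (0-6).
Level 32 falls in the 31-32 band.
Grid: Level 31-32 × Category 1 = 2250-2490 days.

2250-2490 days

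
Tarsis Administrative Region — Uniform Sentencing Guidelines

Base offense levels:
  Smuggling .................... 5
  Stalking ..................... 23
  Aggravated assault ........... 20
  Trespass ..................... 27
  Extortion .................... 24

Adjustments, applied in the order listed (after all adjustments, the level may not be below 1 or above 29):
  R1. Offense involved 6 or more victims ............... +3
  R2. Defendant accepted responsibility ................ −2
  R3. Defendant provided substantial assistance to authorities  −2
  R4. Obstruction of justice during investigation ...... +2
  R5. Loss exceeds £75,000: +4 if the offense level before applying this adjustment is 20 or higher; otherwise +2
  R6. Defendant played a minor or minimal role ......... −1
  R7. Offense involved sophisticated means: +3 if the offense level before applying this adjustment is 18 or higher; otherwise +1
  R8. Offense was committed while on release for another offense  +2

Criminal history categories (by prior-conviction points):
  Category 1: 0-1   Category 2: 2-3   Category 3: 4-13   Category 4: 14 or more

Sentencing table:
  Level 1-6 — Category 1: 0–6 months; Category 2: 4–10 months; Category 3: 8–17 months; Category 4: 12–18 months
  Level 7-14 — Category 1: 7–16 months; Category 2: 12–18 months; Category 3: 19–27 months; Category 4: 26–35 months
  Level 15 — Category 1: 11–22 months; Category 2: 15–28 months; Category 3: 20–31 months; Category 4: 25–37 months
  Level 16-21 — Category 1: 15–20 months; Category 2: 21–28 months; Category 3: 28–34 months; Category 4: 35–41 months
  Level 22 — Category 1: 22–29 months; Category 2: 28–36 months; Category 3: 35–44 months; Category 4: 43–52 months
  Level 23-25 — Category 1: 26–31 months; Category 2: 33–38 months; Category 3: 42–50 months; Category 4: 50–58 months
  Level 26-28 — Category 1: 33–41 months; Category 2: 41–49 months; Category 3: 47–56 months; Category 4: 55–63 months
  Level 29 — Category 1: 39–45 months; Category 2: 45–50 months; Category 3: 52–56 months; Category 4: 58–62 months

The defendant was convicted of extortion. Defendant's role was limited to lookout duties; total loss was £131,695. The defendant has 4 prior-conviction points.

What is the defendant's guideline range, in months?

47-56 months

Base offense level for extortion: 24.
R1 does not apply.
R2 does not apply.
R3 does not apply.
R5 applies (level before this adjustment is 24 ≥ 20, so +4): 24 + 4 = 28.
R6 applies: 28 − 1 = 27.
Final offense level: 27.
Criminal history: 4 prior points → Category 3 (4-13).
Level 27 falls in the 26-28 band.
Grid: Level 26-28 × Category 3 = 47-56 months.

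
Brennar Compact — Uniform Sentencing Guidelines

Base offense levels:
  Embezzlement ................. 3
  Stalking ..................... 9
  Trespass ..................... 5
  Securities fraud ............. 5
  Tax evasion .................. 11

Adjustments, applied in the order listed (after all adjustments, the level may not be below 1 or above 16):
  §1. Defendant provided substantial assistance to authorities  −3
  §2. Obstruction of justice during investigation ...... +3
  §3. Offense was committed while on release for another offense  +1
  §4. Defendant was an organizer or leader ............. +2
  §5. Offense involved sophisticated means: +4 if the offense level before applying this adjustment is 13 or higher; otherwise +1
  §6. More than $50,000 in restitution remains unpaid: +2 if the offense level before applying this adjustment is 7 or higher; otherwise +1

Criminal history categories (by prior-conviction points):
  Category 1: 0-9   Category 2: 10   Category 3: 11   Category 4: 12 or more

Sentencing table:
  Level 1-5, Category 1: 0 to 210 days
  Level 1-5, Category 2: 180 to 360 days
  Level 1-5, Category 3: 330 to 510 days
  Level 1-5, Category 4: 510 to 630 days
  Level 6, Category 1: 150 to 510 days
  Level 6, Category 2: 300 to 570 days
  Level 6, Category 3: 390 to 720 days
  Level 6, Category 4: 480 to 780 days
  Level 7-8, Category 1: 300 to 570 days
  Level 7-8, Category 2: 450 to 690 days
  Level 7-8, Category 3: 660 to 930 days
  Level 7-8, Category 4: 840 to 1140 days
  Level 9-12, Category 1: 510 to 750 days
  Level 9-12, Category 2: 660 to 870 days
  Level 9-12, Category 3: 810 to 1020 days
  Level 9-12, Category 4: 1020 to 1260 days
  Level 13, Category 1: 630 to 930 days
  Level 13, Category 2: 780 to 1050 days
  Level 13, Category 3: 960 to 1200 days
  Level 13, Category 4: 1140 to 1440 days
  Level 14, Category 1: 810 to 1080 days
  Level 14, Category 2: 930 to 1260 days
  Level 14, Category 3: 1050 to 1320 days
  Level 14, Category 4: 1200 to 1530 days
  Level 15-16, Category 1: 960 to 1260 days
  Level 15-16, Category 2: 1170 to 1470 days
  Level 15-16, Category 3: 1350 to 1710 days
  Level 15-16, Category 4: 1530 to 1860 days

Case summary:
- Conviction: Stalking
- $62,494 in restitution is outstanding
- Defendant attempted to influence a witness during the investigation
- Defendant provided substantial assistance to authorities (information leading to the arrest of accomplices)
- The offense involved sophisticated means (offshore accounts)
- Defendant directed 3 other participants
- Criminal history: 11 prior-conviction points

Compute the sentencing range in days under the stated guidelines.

Base offense level for stalking: 9.
§1 applies: 9 − 3 = 6.
§2 applies: 6 + 3 = 9.
§3 does not apply.
§4 applies: 9 + 2 = 11.
§5 applies (level before this adjustment is 11 < 13, so +1): 11 + 1 = 12.
§6 applies (level before this adjustment is 12 ≥ 7, so +2): 12 + 2 = 14.
Final offense level: 14.
Criminal history: 11 prior points → Category 3 (11).
Level 14 falls in the 14 band.
Grid: Level 14 × Category 3 = 1050-1320 days.

1050-1320 days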